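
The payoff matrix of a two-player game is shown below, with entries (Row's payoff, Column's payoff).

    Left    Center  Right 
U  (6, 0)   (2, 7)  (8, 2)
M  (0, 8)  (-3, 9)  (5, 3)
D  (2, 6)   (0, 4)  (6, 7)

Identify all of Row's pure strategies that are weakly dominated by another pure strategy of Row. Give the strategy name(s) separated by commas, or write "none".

M, D

Nothing dominates U: M at Left (6>0); D at Left (6>2).
M: dominated, since U does at least as well everywhere (Left: 6>0, Center: 2>-3, Right: 8>5).
U weakly dominates D — Left: 6>2, Center: 2>0, Right: 8>6.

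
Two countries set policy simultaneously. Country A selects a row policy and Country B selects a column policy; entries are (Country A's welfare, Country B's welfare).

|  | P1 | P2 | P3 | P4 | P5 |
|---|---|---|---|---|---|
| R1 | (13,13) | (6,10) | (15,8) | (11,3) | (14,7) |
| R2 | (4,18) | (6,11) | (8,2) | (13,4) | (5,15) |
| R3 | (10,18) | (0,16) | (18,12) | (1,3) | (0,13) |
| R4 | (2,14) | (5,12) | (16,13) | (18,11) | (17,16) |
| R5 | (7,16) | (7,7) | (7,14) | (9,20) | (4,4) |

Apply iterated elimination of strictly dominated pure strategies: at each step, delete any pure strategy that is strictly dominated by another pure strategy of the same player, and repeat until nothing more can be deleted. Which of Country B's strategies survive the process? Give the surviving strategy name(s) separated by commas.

P1, P5

For Country B, P1 strictly dominates P2 on the remaining rows (R1: 13>10, R2: 18>11, R3: 18>16, R4: 14>12, R5: 16>7); eliminate P2.
Country A's strategy R5 is strictly dominated by R1 (P1: 13>7, P3: 15>7, P4: 11>9, P5: 14>4) and is removed.
Country B's strategy P3 is strictly dominated by P1 (R1: 13>8, R2: 18>2, R3: 18>12, R4: 14>13) and is removed.
Country A's strategy R3 is strictly dominated by R1 (P1: 13>10, P4: 11>1, P5: 14>0) and is removed.
For Country B, P1 strictly dominates P4 on the remaining rows (R1: 13>3, R2: 18>4, R4: 14>11); eliminate P4.
Row R2 is eliminated: R1 beats it against every remaining column (P1: 13>4, P5: 14>5).
Among the remaining strategies, none is strictly dominated by another pure strategy of the same player, so the elimination stops.
Surviving strategies — Country A: {R1, R4}; Country B: {P1, P5}.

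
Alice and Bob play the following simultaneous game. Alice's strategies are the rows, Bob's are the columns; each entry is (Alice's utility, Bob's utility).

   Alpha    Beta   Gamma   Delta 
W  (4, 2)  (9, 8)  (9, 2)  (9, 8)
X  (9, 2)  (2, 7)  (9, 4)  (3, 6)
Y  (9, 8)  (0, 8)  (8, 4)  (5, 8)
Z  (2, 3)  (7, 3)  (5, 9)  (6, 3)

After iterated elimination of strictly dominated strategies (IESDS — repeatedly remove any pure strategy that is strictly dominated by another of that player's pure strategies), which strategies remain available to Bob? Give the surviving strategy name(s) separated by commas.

Alpha, Beta, Delta

Row Z is eliminated: W beats it against every remaining column (Alpha: 4>2, Beta: 9>7, Gamma: 9>5, Delta: 9>6).
Column Gamma is eliminated: Beta beats it against every remaining row (W: 8>2, X: 7>4, Y: 8>4).
Among the remaining strategies, none is strictly dominated by another pure strategy of the same player, so the elimination stops.
Surviving strategies — Alice: {W, X, Y}; Bob: {Alpha, Beta, Delta}.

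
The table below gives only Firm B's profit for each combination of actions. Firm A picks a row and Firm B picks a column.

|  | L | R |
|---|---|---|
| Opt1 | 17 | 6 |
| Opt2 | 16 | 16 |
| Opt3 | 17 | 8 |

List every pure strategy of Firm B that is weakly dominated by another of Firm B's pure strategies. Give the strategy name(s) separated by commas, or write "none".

R

L is not dominated — it holds its own against R at Opt1 (17>6).
R is weakly dominated by L (Opt1: 17>6, Opt2: 16=16, Opt3: 17>8).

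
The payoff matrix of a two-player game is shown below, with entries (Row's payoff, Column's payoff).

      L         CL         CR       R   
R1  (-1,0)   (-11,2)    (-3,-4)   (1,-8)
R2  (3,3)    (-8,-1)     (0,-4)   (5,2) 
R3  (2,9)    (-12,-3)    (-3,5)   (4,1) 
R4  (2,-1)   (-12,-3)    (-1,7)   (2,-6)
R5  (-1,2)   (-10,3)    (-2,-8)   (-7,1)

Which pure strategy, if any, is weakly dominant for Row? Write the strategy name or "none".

R2 vs R1: L: 3>-1, CL: -8>-11, CR: 0>-3, R: 5>1.
R2 vs R3: L: 3>2, CL: -8>-12, CR: 0>-3, R: 5>4.
R2 vs R4: L: 3>2, CL: -8>-12, CR: 0>-1, R: 5>2.
R2 vs R5: L: 3>-1, CL: -8>-10, CR: 0>-2, R: 5>-7.
R2 is at least as good as every other strategy against every opponent action, so it is weakly dominant.

R2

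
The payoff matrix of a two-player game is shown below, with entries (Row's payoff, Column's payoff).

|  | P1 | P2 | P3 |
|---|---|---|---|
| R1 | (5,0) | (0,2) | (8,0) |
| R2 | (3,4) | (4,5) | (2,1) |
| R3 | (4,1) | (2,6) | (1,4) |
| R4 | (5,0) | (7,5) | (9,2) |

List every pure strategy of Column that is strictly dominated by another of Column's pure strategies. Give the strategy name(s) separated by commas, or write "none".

P1, P3

P1 is strictly dominated by P2 (R1: 2>0, R2: 5>4, R3: 6>1, R4: 5>0).
P2 is not dominated — it holds its own against P1 at R1 (2>0); P3 at R1 (2>0).
P3 is strictly dominated by P2 (R1: 2>0, R2: 5>1, R3: 6>4, R4: 5>2).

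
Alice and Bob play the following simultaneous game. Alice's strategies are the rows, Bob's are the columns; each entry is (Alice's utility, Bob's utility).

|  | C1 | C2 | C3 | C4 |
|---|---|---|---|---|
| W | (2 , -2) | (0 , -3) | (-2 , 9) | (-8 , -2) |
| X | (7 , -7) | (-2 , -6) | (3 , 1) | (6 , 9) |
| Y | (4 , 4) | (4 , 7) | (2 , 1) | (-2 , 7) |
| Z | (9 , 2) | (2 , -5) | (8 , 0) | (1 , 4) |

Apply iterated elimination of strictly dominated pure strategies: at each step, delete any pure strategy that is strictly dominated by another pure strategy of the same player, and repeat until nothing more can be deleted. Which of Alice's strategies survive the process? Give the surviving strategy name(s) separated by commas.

X, Y, Z

For Alice, Y strictly dominates W on the remaining columns (C1: 4>2, C2: 4>0, C3: 2>-2, C4: -2>-8); eliminate W.
Bob's strategy C1 is strictly dominated by C4 (X: 9>-7, Y: 7>4, Z: 4>2) and is removed.
Bob's strategy C3 is strictly dominated by C4 (X: 9>1, Y: 7>1, Z: 4>0) and is removed.
Among the remaining strategies, none is strictly dominated by another pure strategy of the same player, so the elimination stops.
Surviving strategies — Alice: {X, Y, Z}; Bob: {C2, C4}.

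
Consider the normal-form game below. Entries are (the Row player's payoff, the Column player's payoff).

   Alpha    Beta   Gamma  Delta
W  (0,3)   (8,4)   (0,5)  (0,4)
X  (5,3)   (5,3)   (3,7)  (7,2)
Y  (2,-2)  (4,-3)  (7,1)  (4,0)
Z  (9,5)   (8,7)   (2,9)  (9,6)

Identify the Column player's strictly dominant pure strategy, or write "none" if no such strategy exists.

Gamma

Gamma vs Alpha: W: 5>3, X: 7>3, Y: 1>-2, Z: 9>5.
Gamma vs Beta: W: 5>4, X: 7>3, Y: 1>-3, Z: 9>7.
Gamma vs Delta: W: 5>4, X: 7>2, Y: 1>0, Z: 9>6.
Gamma strictly beats every other strategy against every opponent action, so it is strictly dominant.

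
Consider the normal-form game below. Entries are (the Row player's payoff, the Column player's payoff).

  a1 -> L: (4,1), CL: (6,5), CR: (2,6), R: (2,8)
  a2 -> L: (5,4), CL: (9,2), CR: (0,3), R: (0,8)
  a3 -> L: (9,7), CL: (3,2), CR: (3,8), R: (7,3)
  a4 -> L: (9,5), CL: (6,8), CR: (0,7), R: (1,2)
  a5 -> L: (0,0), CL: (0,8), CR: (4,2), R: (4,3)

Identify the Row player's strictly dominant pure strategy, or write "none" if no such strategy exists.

none

a1 fails to dominate a2 at L (4<5).
a2 fails to dominate a1 at CR (0<2).
a3 fails to dominate a1 at CL (3<6).
a4 fails to dominate a1 at CL (6=6).
a5 fails to dominate a1 at L (0<4).
No single strategy dominates all the others.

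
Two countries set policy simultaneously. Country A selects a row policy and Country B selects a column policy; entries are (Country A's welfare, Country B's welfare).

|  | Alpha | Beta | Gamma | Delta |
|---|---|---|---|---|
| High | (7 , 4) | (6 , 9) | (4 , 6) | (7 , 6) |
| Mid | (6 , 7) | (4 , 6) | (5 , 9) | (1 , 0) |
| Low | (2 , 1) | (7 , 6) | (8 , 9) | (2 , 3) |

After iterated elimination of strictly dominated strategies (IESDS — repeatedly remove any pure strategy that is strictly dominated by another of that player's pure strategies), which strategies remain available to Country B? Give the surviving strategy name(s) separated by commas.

For Country B, Gamma strictly dominates Alpha on the remaining rows (High: 6>4, Mid: 9>7, Low: 9>1); eliminate Alpha.
Row Mid is eliminated: Low beats it against every remaining column (Beta: 7>4, Gamma: 8>5, Delta: 2>1).
Column Delta is eliminated: Beta beats it against every remaining row (High: 9>6, Low: 6>3).
Country A's strategy High is strictly dominated by Low (Beta: 7>6, Gamma: 8>4) and is removed.
Column Beta is eliminated: Gamma beats it against every remaining row (Low: 9>6).
Among the remaining strategies, none is strictly dominated by another pure strategy of the same player, so the elimination stops.
Surviving strategies — Country A: {Low}; Country B: {Gamma}.

Gamma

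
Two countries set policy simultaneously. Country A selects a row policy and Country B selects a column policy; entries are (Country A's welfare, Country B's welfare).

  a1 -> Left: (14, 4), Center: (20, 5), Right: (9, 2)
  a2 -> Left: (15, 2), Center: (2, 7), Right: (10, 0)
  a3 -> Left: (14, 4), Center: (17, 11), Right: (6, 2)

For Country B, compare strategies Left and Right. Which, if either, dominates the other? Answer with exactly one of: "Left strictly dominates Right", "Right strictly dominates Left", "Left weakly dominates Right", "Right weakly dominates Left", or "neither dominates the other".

Left's payoffs vs Right's, by Country A's action — a1: 4>2, a2: 2>0, a3: 4>2.
Left gives a strictly higher payoff against each choice by Country A, so Left strictly dominates Right.

Left strictly dominates Right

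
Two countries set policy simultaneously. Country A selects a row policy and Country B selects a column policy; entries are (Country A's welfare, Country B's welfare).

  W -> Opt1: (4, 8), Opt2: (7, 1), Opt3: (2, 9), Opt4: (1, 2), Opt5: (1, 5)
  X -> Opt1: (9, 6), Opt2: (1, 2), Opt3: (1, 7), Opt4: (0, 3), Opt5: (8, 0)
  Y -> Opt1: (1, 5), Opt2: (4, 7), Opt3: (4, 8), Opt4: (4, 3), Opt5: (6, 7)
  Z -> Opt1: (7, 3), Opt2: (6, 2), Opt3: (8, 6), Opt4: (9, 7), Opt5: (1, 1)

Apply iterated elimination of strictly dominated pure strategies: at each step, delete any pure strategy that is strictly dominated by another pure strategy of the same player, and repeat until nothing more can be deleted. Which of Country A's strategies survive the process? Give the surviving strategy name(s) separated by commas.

Z

Column Opt1 is eliminated: Opt3 beats it against every remaining row (W: 9>8, X: 7>6, Y: 8>5, Z: 6>3).
For Country B, Opt3 strictly dominates Opt2 on the remaining rows (W: 9>1, X: 7>2, Y: 8>7, Z: 6>2); eliminate Opt2.
For Country A, Y strictly dominates W on the remaining columns (Opt3: 4>2, Opt4: 4>1, Opt5: 6>1); eliminate W.
For Country B, Opt3 strictly dominates Opt5 on the remaining rows (X: 7>0, Y: 8>7, Z: 6>1); eliminate Opt5.
Row X is eliminated: Y beats it against every remaining column (Opt3: 4>1, Opt4: 4>0).
Row Y is eliminated: Z beats it against every remaining column (Opt3: 8>4, Opt4: 9>4).
For Country B, Opt4 strictly dominates Opt3 on the remaining rows (Z: 7>6); eliminate Opt3.
Among the remaining strategies, none is strictly dominated by another pure strategy of the same player, so the elimination stops.
Surviving strategies — Country A: {Z}; Country B: {Opt4}.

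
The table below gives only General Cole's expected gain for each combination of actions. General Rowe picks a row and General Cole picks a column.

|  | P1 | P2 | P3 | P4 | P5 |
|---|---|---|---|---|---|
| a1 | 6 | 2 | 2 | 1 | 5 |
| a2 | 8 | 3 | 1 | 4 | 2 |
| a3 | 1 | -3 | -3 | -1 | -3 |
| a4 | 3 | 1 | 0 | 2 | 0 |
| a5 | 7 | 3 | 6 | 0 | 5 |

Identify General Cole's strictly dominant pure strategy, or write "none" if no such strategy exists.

P1

P1 vs P2: a1: 6>2, a2: 8>3, a3: 1>-3, a4: 3>1, a5: 7>3.
P1 vs P3: a1: 6>2, a2: 8>1, a3: 1>-3, a4: 3>0, a5: 7>6.
P1 vs P4: a1: 6>1, a2: 8>4, a3: 1>-1, a4: 3>2, a5: 7>0.
P1 vs P5: a1: 6>5, a2: 8>2, a3: 1>-3, a4: 3>0, a5: 7>5.
P1 strictly beats every other strategy against every opponent action, so it is strictly dominant.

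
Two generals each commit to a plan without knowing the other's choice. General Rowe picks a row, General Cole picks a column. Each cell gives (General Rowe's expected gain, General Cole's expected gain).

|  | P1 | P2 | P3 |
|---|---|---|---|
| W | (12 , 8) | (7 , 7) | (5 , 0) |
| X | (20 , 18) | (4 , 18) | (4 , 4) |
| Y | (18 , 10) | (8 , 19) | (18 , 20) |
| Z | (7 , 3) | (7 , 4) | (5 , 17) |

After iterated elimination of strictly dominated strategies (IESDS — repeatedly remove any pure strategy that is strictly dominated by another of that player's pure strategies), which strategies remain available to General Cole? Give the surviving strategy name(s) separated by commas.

P1, P2, P3

Row W is eliminated: Y beats it against every remaining column (P1: 18>12, P2: 8>7, P3: 18>5).
General Rowe's strategy Z is strictly dominated by Y (P1: 18>7, P2: 8>7, P3: 18>5) and is removed.
Among the remaining strategies, none is strictly dominated by another pure strategy of the same player, so the elimination stops.
Surviving strategies — General Rowe: {X, Y}; General Cole: {P1, P2, P3}.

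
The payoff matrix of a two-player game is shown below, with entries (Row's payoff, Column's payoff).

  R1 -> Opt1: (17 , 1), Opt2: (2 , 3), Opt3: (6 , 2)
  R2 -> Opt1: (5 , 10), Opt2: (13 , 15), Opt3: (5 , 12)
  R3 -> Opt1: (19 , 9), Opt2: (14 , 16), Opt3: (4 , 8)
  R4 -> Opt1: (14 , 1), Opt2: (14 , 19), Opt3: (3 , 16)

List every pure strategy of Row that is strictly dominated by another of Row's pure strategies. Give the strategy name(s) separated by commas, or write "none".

R1 is not dominated — it holds its own against R2 at Opt1 (17>5); R3 at Opt3 (6>4); R4 at Opt1 (17>14).
Nothing dominates R2: R1 at Opt2 (13>2); R3 at Opt3 (5>4); R4 at Opt3 (5>3).
Nothing dominates R3: R1 at Opt1 (19>17); R2 at Opt1 (19>5); R4 at Opt1 (19>14).
R4 is not dominated — it holds its own against R1 at Opt2 (14>2); R2 at Opt1 (14>5); R3 at Opt2 (14=14).

none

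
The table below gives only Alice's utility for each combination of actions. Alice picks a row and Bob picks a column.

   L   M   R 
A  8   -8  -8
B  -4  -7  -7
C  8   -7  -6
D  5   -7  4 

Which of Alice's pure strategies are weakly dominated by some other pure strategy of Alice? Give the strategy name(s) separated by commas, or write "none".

A, B

C weakly dominates A — L: 8=8, M: -7>-8, R: -6>-8.
C weakly dominates B — L: 8>-4, M: -7=-7, R: -6>-7.
Nothing dominates C: A at M (-7>-8); B at L (8>-4); D at L (8>5).
D: no other strategy beats it everywhere (A at M (-7>-8); B at L (5>-4); C at R (4>-6)).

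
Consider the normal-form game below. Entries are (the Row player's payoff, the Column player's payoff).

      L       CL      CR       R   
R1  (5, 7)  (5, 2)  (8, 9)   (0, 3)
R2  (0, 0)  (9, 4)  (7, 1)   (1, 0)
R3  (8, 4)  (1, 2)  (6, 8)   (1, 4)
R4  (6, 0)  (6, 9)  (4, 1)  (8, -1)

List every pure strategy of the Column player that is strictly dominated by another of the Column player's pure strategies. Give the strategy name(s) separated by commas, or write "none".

L, R

CR strictly dominates L — R1: 9>7, R2: 1>0, R3: 8>4, R4: 1>0.
CL is not dominated — it holds its own against L at R2 (4>0); CR at R2 (4>1); R at R2 (4>0).
CR: no other strategy beats it everywhere (L at R1 (9>7); CL at R1 (9>2); R at R1 (9>3)).
R is strictly dominated by CR (R1: 9>3, R2: 1>0, R3: 8>4, R4: 1>-1).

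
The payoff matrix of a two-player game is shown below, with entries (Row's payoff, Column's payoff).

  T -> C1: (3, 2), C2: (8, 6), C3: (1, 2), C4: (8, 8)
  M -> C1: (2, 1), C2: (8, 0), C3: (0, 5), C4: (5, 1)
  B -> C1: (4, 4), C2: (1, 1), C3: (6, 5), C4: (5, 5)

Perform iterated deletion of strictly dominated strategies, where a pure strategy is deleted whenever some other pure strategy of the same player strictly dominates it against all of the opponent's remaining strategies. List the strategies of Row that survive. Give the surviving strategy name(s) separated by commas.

Column C2 is eliminated: C4 beats it against every remaining row (T: 8>6, M: 1>0, B: 5>1).
Row M is eliminated: T beats it against every remaining column (C1: 3>2, C3: 1>0, C4: 8>5).
For Column, C4 strictly dominates C1 on the remaining rows (T: 8>2, B: 5>4); eliminate C1.
Among the remaining strategies, none is strictly dominated by another pure strategy of the same player, so the elimination stops.
Surviving strategies — Row: {T, B}; Column: {C3, C4}.

T, B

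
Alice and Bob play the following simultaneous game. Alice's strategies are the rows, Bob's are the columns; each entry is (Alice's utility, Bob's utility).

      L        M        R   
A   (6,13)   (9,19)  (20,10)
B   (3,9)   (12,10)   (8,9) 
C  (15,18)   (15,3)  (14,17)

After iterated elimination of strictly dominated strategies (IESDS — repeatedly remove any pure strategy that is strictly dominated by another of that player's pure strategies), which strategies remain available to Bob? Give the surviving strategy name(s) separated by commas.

L

Alice's strategy B is strictly dominated by C (L: 15>3, M: 15>12, R: 14>8) and is removed.
Column R is eliminated: L beats it against every remaining row (A: 13>10, C: 18>17).
Row A is eliminated: C beats it against every remaining column (L: 15>6, M: 15>9).
Column M is eliminated: L beats it against every remaining row (C: 18>3).
Among the remaining strategies, none is strictly dominated by another pure strategy of the same player, so the elimination stops.
Surviving strategies — Alice: {C}; Bob: {L}.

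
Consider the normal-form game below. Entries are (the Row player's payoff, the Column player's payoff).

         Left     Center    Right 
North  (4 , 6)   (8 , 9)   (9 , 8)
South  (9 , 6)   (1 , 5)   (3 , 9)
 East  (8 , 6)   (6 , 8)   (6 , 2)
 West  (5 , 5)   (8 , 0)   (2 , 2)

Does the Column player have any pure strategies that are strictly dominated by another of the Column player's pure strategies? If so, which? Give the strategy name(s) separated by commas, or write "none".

none

Nothing dominates Left: Center at South (6>5); Right at East (6>2).
Center: no other strategy beats it everywhere (Left at North (9>6); Right at North (9>8)).
Right: no other strategy beats it everywhere (Left at North (8>6); Center at South (9>5)).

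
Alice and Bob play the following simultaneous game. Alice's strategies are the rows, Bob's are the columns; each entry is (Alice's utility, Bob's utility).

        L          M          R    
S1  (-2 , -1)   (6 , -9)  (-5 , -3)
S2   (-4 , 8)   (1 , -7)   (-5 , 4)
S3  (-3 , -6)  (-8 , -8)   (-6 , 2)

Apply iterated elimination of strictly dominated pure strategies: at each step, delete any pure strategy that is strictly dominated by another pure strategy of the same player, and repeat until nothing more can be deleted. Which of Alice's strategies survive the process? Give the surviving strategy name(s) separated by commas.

Alice's strategy S3 is strictly dominated by S1 (L: -2>-3, M: 6>-8, R: -5>-6) and is removed.
Bob's strategy M is strictly dominated by L (S1: -1>-9, S2: 8>-7) and is removed.
For Bob, L strictly dominates R on the remaining rows (S1: -1>-3, S2: 8>4); eliminate R.
For Alice, S1 strictly dominates S2 on the remaining columns (L: -2>-4); eliminate S2.
Among the remaining strategies, none is strictly dominated by another pure strategy of the same player, so the elimination stops.
Surviving strategies — Alice: {S1}; Bob: {L}.

S1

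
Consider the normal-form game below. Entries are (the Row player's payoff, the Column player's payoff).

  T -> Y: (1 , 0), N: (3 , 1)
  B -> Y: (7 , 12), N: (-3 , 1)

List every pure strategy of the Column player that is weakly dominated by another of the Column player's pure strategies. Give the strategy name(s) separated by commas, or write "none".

none

Y is not dominated — it holds its own against N at B (12>1).
Nothing dominates N: Y at T (1>0).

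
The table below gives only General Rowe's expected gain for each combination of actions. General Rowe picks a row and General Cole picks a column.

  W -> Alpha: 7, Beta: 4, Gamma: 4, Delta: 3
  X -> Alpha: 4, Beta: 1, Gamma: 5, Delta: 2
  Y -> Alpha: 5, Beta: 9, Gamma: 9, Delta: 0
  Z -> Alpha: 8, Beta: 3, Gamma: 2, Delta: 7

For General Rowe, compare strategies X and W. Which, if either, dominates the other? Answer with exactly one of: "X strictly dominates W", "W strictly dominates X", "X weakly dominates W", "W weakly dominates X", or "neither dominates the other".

X's payoffs vs W's, by General Cole's action — Alpha: 4<7, Beta: 1<4, Gamma: 5>4, Delta: 2<3.
X does better at Gamma but worse at Alpha, Beta, Delta; neither strategy dominates the other.

neither dominates the other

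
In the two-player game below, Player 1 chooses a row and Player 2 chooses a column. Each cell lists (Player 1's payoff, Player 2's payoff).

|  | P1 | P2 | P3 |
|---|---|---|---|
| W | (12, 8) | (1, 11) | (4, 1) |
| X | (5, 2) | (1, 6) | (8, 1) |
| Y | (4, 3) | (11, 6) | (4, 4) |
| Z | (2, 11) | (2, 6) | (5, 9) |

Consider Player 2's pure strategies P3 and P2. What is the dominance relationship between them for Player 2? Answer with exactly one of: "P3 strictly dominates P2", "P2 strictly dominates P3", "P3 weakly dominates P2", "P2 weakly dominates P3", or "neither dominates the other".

neither dominates the other

Compare P3 to P2 across each choice by Player 1: W: 1<11, X: 1<6, Y: 4<6, Z: 9>6.
P3 does better at Z but worse at W, X, Y; neither strategy dominates the other.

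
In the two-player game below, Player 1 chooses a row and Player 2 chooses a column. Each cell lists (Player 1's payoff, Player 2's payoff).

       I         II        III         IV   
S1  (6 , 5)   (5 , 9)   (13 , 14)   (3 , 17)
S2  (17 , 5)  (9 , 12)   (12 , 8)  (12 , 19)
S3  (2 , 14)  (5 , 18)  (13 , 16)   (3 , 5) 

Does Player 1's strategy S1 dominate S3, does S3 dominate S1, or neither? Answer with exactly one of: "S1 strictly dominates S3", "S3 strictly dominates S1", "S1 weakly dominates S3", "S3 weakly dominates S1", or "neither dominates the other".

Compare S1 to S3 across each opponent action: I: 6>2, II: 5=5, III: 13=13, IV: 3=3.
S1 is at least as good everywhere and strictly better somewhere (tied only at II, III, IV), so S1 weakly but not strictly dominates S3.

S1 weakly dominates S3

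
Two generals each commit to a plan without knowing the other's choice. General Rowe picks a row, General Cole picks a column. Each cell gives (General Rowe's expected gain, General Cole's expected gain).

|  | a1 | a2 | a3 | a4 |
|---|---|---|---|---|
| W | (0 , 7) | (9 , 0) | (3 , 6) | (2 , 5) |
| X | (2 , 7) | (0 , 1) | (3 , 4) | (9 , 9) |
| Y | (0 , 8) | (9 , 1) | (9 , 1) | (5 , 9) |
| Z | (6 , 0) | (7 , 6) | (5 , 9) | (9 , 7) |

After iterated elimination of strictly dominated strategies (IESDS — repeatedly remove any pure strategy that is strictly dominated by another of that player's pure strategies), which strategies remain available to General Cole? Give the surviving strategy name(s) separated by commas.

a3, a4

Column a2 is eliminated: a4 beats it against every remaining row (W: 5>0, X: 9>1, Y: 9>1, Z: 7>6).
For General Rowe, Z strictly dominates W on the remaining columns (a1: 6>0, a3: 5>3, a4: 9>2); eliminate W.
For General Cole, a4 strictly dominates a1 on the remaining rows (X: 9>7, Y: 9>8, Z: 7>0); eliminate a1.
Among the remaining strategies, none is strictly dominated by another pure strategy of the same player, so the elimination stops.
Surviving strategies — General Rowe: {X, Y, Z}; General Cole: {a3, a4}.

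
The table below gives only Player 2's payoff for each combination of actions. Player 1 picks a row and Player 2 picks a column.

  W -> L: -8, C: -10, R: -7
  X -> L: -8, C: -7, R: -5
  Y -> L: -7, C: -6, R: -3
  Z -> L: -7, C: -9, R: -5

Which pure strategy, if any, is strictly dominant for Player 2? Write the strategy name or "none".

R

R vs L: W: -7>-8, X: -5>-8, Y: -3>-7, Z: -5>-7.
R vs C: W: -7>-10, X: -5>-7, Y: -3>-6, Z: -5>-9.
R strictly beats every other strategy against every opponent action, so it is strictly dominant.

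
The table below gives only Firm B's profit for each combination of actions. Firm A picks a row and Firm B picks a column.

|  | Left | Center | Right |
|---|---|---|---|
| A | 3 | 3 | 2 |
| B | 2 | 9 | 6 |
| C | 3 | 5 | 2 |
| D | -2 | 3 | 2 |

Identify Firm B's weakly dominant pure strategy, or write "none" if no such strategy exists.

Center

Center vs Left: A: 3=3, B: 9>2, C: 5>3, D: 3>-2.
Center vs Right: A: 3>2, B: 9>6, C: 5>2, D: 3>2.
Center is at least as good as every other strategy against every opponent action, so it is weakly dominant.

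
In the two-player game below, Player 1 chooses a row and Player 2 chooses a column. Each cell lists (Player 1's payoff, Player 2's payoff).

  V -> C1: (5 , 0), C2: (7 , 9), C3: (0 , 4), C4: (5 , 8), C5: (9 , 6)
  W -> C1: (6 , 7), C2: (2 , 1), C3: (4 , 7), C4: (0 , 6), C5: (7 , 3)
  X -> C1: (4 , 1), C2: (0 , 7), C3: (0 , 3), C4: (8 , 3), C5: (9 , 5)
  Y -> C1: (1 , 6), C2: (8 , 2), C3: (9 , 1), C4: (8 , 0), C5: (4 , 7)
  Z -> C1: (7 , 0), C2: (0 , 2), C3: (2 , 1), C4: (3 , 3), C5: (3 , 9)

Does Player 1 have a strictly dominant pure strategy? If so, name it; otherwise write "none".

none

V fails to dominate W at C1 (5<6).
W fails to dominate V at C2 (2<7).
X fails to dominate V at C1 (4<5).
Y fails to dominate V at C1 (1<5).
Z fails to dominate V at C2 (0<7).
No single strategy dominates all the others.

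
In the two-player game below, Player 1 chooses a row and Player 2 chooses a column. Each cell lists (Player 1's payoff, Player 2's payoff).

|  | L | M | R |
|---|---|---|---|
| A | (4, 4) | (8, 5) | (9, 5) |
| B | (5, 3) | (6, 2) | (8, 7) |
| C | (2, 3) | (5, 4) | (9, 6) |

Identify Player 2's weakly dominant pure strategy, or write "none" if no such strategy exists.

R

R vs L: A: 5>4, B: 7>3, C: 6>3.
R vs M: A: 5=5, B: 7>2, C: 6>4.
R is at least as good as every other strategy against every opponent action, so it is weakly dominant.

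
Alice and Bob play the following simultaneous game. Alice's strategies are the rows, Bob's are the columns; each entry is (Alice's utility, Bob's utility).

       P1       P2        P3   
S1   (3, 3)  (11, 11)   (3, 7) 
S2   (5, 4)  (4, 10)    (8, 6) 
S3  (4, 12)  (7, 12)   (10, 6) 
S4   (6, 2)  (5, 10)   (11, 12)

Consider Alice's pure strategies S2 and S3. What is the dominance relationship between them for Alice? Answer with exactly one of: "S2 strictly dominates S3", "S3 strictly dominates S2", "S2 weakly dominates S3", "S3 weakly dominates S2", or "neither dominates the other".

Compare S2 to S3 across every action of Bob: P1: 5>4, P2: 4<7, P3: 8<10.
S2 does better at P1 but worse at P2, P3; neither strategy dominates the other.

neither dominates the other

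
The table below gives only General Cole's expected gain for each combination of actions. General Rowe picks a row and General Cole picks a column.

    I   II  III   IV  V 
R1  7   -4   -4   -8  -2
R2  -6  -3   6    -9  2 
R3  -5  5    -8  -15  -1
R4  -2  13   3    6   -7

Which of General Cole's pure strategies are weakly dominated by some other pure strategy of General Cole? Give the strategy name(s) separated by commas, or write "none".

IV

Nothing dominates I: II at R1 (7>-4); III at R1 (7>-4); IV at R1 (7>-8); V at R1 (7>-2).
II: no other strategy beats it everywhere (I at R2 (-3>-6); III at R3 (5>-8); IV at R1 (-4>-8); V at R3 (5>-1)).
III: no other strategy beats it everywhere (I at R2 (6>-6); II at R2 (6>-3); IV at R1 (-4>-8); V at R2 (6>2)).
II weakly dominates IV — R1: -4>-8, R2: -3>-9, R3: 5>-15, R4: 13>6.
V is not dominated — it holds its own against I at R2 (2>-6); II at R1 (-2>-4); III at R1 (-2>-4); IV at R1 (-2>-8).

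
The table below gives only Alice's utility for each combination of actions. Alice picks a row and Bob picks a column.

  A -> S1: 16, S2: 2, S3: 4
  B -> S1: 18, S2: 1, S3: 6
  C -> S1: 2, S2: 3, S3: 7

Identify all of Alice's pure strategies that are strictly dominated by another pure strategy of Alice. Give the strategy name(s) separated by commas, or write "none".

none

A is not dominated — it holds its own against B at S2 (2>1); C at S1 (16>2).
B is not dominated — it holds its own against A at S1 (18>16); C at S1 (18>2).
Nothing dominates C: A at S2 (3>2); B at S2 (3>1).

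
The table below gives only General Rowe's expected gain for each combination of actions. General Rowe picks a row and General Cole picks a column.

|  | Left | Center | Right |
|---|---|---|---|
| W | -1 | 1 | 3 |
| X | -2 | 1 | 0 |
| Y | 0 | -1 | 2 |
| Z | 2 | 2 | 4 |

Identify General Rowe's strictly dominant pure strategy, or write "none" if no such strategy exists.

Z vs W: Left: 2>-1, Center: 2>1, Right: 4>3.
Z vs X: Left: 2>-2, Center: 2>1, Right: 4>0.
Z vs Y: Left: 2>0, Center: 2>-1, Right: 4>2.
Z strictly beats every other strategy against every opponent action, so it is strictly dominant.

Z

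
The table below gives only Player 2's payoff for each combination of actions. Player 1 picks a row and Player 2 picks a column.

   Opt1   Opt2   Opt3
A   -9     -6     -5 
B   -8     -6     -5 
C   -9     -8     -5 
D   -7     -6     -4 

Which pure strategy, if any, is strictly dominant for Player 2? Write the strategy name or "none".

Opt3

Opt3 vs Opt1: A: -5>-9, B: -5>-8, C: -5>-9, D: -4>-7.
Opt3 vs Opt2: A: -5>-6, B: -5>-6, C: -5>-8, D: -4>-6.
Opt3 strictly beats every other strategy against every opponent action, so it is strictly dominant.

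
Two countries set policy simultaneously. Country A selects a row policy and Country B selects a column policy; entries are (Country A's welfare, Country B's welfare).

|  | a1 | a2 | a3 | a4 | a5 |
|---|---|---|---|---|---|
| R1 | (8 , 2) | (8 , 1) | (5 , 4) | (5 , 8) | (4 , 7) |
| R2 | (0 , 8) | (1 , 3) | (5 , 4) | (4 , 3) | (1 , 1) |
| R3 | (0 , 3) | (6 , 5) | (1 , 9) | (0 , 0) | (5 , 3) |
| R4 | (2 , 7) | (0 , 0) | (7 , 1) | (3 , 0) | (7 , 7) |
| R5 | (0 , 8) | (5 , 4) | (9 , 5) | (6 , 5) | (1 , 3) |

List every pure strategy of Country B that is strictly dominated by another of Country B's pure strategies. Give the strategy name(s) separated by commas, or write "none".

a2

a1: no other strategy beats it everywhere (a2 at R1 (2>1); a3 at R2 (8>4); a4 at R2 (8>3); a5 at R2 (8>1)).
a3 strictly dominates a2 — R1: 4>1, R2: 4>3, R3: 9>5, R4: 1>0, R5: 5>4.
a3 is not dominated — it holds its own against a1 at R1 (4>2); a2 at R1 (4>1); a4 at R2 (4>3); a5 at R2 (4>1).
Nothing dominates a4: a1 at R1 (8>2); a2 at R1 (8>1); a3 at R1 (8>4); a5 at R1 (8>7).
a5: no other strategy beats it everywhere (a1 at R1 (7>2); a2 at R1 (7>1); a3 at R1 (7>4); a4 at R3 (3>0)).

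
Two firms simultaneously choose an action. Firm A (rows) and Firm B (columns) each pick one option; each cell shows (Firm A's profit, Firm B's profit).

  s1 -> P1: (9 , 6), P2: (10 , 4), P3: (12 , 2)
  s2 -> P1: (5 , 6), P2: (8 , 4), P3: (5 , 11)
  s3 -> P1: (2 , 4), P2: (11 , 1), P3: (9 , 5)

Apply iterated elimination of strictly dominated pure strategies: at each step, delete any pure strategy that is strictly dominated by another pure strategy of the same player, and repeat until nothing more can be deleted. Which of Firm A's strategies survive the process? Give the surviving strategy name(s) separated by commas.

s1

Row s2 is eliminated: s1 beats it against every remaining column (P1: 9>5, P2: 10>8, P3: 12>5).
For Firm B, P1 strictly dominates P2 on the remaining rows (s1: 6>4, s3: 4>1); eliminate P2.
Firm A's strategy s3 is strictly dominated by s1 (P1: 9>2, P3: 12>9) and is removed.
For Firm B, P1 strictly dominates P3 on the remaining rows (s1: 6>2); eliminate P3.
Among the remaining strategies, none is strictly dominated by another pure strategy of the same player, so the elimination stops.
Surviving strategies — Firm A: {s1}; Firm B: {P1}.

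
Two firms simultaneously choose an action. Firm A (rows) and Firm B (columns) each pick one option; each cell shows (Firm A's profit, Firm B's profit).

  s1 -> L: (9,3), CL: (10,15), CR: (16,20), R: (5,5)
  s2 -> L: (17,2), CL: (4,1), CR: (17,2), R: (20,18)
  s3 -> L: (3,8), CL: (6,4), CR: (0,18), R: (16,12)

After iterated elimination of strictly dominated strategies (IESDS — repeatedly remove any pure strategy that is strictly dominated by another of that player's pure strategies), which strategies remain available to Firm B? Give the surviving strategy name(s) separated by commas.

R

Column L is eliminated: R beats it against every remaining row (s1: 5>3, s2: 18>2, s3: 12>8).
Column CL is eliminated: CR beats it against every remaining row (s1: 20>15, s2: 2>1, s3: 18>4).
Firm A's strategy s1 is strictly dominated by s2 (CR: 17>16, R: 20>5) and is removed.
Firm A's strategy s3 is strictly dominated by s2 (CR: 17>0, R: 20>16) and is removed.
Firm B's strategy CR is strictly dominated by R (s2: 18>2) and is removed.
Among the remaining strategies, none is strictly dominated by another pure strategy of the same player, so the elimination stops.
Surviving strategies — Firm A: {s2}; Firm B: {R}.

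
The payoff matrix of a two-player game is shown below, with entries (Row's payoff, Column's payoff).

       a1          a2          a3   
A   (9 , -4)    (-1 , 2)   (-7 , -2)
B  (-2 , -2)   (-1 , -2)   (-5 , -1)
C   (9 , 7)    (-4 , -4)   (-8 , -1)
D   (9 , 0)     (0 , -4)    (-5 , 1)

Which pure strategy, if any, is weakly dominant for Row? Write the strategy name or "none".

D

D vs A: a1: 9=9, a2: 0>-1, a3: -5>-7.
D vs B: a1: 9>-2, a2: 0>-1, a3: -5=-5.
D vs C: a1: 9=9, a2: 0>-4, a3: -5>-8.
D is at least as good as every other strategy against every opponent action, so it is weakly dominant.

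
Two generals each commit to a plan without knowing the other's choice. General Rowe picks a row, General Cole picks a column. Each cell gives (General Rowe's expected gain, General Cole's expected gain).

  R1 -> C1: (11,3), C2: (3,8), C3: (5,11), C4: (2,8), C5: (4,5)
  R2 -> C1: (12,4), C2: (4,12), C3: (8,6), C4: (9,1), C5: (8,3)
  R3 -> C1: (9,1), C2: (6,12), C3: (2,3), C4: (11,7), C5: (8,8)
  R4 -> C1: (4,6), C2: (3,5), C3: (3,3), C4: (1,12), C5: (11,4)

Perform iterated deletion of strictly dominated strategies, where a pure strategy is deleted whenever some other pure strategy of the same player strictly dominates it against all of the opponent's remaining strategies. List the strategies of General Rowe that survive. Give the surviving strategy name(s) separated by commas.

R3

Row R1 is eliminated: R2 beats it against every remaining column (C1: 12>11, C2: 4>3, C3: 8>5, C4: 9>2, C5: 8>4).
For General Cole, C2 strictly dominates C3 on the remaining rows (R2: 12>6, R3: 12>3, R4: 5>3); eliminate C3.
General Cole's strategy C5 is strictly dominated by C2 (R2: 12>3, R3: 12>8, R4: 5>4) and is removed.
Row R4 is eliminated: R2 beats it against every remaining column (C1: 12>4, C2: 4>3, C4: 9>1).
General Cole's strategy C1 is strictly dominated by C2 (R2: 12>4, R3: 12>1) and is removed.
General Rowe's strategy R2 is strictly dominated by R3 (C2: 6>4, C4: 11>9) and is removed.
Column C4 is eliminated: C2 beats it against every remaining row (R3: 12>7).
Among the remaining strategies, none is strictly dominated by another pure strategy of the same player, so the elimination stops.
Surviving strategies — General Rowe: {R3}; General Cole: {C2}.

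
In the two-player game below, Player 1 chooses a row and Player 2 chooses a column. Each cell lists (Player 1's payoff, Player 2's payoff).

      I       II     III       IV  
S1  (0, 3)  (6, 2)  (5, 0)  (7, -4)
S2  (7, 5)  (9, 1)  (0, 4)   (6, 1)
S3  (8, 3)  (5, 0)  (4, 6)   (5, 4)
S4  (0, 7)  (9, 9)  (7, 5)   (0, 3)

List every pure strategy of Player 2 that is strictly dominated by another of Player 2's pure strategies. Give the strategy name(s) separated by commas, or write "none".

Nothing dominates I: II at S1 (3>2); III at S1 (3>0); IV at S1 (3>-4).
II: no other strategy beats it everywhere (I at S4 (9>7); III at S1 (2>0); IV at S1 (2>-4)).
III: no other strategy beats it everywhere (I at S3 (6>3); II at S2 (4>1); IV at S1 (0>-4)).
III strictly dominates IV — S1: 0>-4, S2: 4>1, S3: 6>4, S4: 5>3.

IV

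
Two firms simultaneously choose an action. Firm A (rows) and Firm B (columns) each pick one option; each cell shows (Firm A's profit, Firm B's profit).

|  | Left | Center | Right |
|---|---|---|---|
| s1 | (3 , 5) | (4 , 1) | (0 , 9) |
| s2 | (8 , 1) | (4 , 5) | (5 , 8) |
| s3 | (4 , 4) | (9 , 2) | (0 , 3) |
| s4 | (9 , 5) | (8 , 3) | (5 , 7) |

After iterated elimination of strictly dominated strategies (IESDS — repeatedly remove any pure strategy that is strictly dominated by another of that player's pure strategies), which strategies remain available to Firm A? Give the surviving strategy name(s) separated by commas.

Row s1 is eliminated: s4 beats it against every remaining column (Left: 9>3, Center: 8>4, Right: 5>0).
Column Center is eliminated: Right beats it against every remaining row (s2: 8>5, s3: 3>2, s4: 7>3).
Firm A's strategy s3 is strictly dominated by s2 (Left: 8>4, Right: 5>0) and is removed.
Firm B's strategy Left is strictly dominated by Right (s2: 8>1, s4: 7>5) and is removed.
Among the remaining strategies, none is strictly dominated by another pure strategy of the same player, so the elimination stops.
Surviving strategies — Firm A: {s2, s4}; Firm B: {Right}.

s2, s4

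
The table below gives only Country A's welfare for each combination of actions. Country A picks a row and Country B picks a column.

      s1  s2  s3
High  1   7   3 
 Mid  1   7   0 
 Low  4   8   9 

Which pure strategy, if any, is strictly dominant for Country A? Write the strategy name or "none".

Low

Low vs High: s1: 4>1, s2: 8>7, s3: 9>3.
Low vs Mid: s1: 4>1, s2: 8>7, s3: 9>0.
Low strictly beats every other strategy against every opponent action, so it is strictly dominant.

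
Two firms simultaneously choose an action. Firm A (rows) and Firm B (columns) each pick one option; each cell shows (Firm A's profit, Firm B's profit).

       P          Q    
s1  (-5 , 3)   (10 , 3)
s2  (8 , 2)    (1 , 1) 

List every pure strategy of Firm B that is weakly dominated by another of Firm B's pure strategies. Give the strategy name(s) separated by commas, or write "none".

Q

Nothing dominates P: Q at s2 (2>1).
Q is weakly dominated by P (s1: 3=3, s2: 2>1).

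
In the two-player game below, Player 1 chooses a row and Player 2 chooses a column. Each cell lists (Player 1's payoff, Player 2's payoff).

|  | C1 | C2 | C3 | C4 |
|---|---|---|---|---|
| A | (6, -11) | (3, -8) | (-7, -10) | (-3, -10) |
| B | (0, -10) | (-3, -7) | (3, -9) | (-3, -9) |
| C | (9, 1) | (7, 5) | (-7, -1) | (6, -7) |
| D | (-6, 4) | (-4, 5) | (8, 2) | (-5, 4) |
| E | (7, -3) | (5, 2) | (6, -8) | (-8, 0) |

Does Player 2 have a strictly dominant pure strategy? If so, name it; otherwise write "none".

C2 vs C1: A: -8>-11, B: -7>-10, C: 5>1, D: 5>4, E: 2>-3.
C2 vs C3: A: -8>-10, B: -7>-9, C: 5>-1, D: 5>2, E: 2>-8.
C2 vs C4: A: -8>-10, B: -7>-9, C: 5>-7, D: 5>4, E: 2>0.
C2 strictly beats every other strategy against every opponent action, so it is strictly dominant.

C2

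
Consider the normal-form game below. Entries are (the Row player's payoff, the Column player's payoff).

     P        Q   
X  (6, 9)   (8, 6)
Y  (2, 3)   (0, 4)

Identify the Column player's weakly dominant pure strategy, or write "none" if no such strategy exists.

P fails to dominate Q at Y (3<4).
Q fails to dominate P at X (6<9).
No single strategy dominates all the others.

none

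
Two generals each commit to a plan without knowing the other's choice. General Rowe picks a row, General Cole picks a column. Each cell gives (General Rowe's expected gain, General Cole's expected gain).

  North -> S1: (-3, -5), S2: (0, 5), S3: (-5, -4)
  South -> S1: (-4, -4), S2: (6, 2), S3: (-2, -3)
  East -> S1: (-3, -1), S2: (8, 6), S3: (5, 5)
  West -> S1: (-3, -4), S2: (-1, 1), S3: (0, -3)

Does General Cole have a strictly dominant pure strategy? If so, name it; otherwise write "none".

S2 vs S1: North: 5>-5, South: 2>-4, East: 6>-1, West: 1>-4.
S2 vs S3: North: 5>-4, South: 2>-3, East: 6>5, West: 1>-3.
S2 strictly beats every other strategy against every opponent action, so it is strictly dominant.

S2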